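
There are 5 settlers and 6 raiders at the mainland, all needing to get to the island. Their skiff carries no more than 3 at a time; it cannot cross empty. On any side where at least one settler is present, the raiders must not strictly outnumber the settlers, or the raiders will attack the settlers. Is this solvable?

The raiders already outnumber the settlers at the mainland before anyone moves, so the starting position itself is disallowed.

No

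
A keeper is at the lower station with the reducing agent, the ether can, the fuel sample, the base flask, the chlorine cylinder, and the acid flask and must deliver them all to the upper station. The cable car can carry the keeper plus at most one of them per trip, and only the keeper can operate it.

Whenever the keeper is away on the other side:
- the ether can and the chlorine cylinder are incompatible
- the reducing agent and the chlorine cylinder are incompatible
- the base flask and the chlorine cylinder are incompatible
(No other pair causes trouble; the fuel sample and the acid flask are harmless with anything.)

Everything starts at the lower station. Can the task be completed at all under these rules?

No

Following every safe sequence of crossings from the start, the most of the 6 that can be at the upper station as the cable car arrives there on crossings 1, 3, 5, 7 is 1, 2, 3, 4 respectively; the best ever achieved is 4 of 6.
From crossing 9 on, no configuration arises that was not already reachable earlier: only 36 distinct safe configurations (who is on which side, and where the cable car is) can ever be reached, none of them has everyone across, and every continuation just revisits them. So no valid plan exists.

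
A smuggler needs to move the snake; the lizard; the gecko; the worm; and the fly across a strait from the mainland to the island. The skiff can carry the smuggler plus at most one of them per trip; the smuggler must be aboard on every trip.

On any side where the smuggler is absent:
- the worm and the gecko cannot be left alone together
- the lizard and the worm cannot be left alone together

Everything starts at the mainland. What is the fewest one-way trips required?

11

Counting alone: the smuggler can take at most 1 across per trip to the island, so moving all 5 needs at least 5 loaded trips out, with a return between consecutive ones — at least 9 crossings.
The safety rule pushes this higher. Following every safe sequence of crossings, the most of the 5 that can be at the island as the skiff arrives there on crossing 9 is 4 — never all 5.
So no plan with fewer than 11 crossings exists, and this one achieves 11:
1. Smuggler goes to the island with the worm.  [the mainland: the fly, the gecko, the lizard, the snake | the island: the worm]
2. Smuggler goes back to the mainland alone.  [the mainland: the fly, the gecko, the lizard, the snake | the island: the worm]
3. Smuggler goes to the island with the snake.  [the mainland: the fly, the gecko, the lizard | the island: the snake, the worm]
4. Smuggler goes back to the mainland alone.  [the mainland: the fly, the gecko, the lizard | the island: the snake, the worm]
5. Smuggler goes to the island with the lizard.  [the mainland: the fly, the gecko | the island: the lizard, the snake, the worm]
6. Smuggler goes back to the mainland with the worm.  [the mainland: the fly, the gecko, the worm | the island: the lizard, the snake]
7. Smuggler goes to the island with the gecko.  [the mainland: the fly, the worm | the island: the gecko, the lizard, the snake]
8. Smuggler goes back to the mainland alone.  [the mainland: the fly, the worm | the island: the gecko, the lizard, the snake]
9. Smuggler goes to the island with the fly.  [the mainland: the worm | the island: the fly, the gecko, the lizard, the snake]
10. Smuggler goes back to the mainland alone.  [the mainland: the worm | the island: the fly, the gecko, the lizard, the snake]
11. Smuggler goes to the island with the worm.  [the mainland: — | the island: the fly, the gecko, the lizard, the snake, the worm]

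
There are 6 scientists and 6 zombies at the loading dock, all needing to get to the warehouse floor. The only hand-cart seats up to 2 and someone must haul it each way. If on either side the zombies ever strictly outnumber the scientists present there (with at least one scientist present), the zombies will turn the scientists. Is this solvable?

Following every safe sequence of crossings from the start, the most of the 12 that can be at the warehouse floor as the hand-cart arrives there on crossings 1, 3, 5, 7, 9 is 2, 3, 4, 5, 6 respectively; the best ever achieved is 6 of 12.
From crossing 11 on, no configuration arises that was not already reachable earlier: only 15 distinct safe configurations (who is on which side, and where the hand-cart is) can ever be reached, none of them has everyone across, and every continuation just revisits them. They are: 0 scientists + 0 zombies across (hand-cart back at the start); 0 scientists + 1 zombie across (hand-cart there); 0 scientists + 1 zombie across (hand-cart back at the start); 0 scientists + 2 zombies across (hand-cart there); 0 scientists + 2 zombies across (hand-cart back at the start); 0 scientists + 3 zombies across (hand-cart there); 0 scientists + 3 zombies across (hand-cart back at the start); 0 scientists + 4 zombies across (hand-cart there); 0 scientists + 4 zombies across (hand-cart back at the start); 0 scientists + 5 zombies across (hand-cart there); 0 scientists + 5 zombies across (hand-cart back at the start); 0 scientists + 6 zombies across (hand-cart there); 1 scientist + 1 zombie across (hand-cart there); 1 scientist + 1 zombie across (hand-cart back at the start); 2 scientists + 2 zombies across (hand-cart there). So no valid plan exists.

No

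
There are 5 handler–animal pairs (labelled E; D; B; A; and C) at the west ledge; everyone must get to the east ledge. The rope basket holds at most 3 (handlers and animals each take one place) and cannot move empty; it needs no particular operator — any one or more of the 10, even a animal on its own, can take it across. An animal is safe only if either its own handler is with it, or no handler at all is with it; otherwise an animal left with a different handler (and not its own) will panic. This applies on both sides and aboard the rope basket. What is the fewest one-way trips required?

11

Counting alone: each trip to the east ledge takes at most 3 across and each return brings at least 1 back, so after t trips out (and t−1 returns) at most 3t − (t−1) of the 10 are across; that first reaches 10 at t = 5, so at least 9 crossings are needed.
The safety rule pushes this higher. Following every safe sequence of crossings, the most of the 10 that can be at the east ledge as the rope basket arrives there on crossing 9 is 9 — never all 10.
So no plan with fewer than 11 crossings exists, and this one achieves 11:
1. animal E and handler E cross → the east ledge.
2. handler E crosses ← the west ledge.
3. animal A, animal B, and animal D cross → the east ledge.
4. animal E crosses ← the west ledge.
5. handler A, handler B, and handler D cross → the east ledge.
6. animal D and handler D cross ← the west ledge.
7. handler C, handler D, and handler E cross → the east ledge.
8. animal B crosses ← the west ledge.
9. animal D and animal E cross → the east ledge.
10. animal E crosses ← the west ledge.
11. animal B, animal C, and animal E cross → the east ledge.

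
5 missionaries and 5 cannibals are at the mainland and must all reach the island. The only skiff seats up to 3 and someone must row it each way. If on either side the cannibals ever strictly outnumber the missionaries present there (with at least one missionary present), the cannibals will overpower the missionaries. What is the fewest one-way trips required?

Counting alone: each trip to the island takes at most 3 across and each return brings at least 1 back, so after t trips out (and t−1 returns) at most 3t − (t−1) of the 10 are across; that first reaches 10 at t = 5, so at least 9 crossings are needed.
The safety rule pushes this higher. Following every safe sequence of crossings, the most of the 10 that can be at the island as the skiff arrives there on crossing 9 is 9 — never all 10.
So no plan with fewer than 11 crossings exists, and this one achieves 11:
1. 2 cannibals → the island.  (the mainland: 5M 3C; the island: 0M 2C)
2. 1 cannibal ← the mainland.  (the mainland: 5M 4C; the island: 0M 1C)
3. 3 cannibals → the island.  (the mainland: 5M 1C; the island: 0M 4C)
4. 1 cannibal ← the mainland.  (the mainland: 5M 2C; the island: 0M 3C)
5. 3 missionaries → the island.  (the mainland: 2M 2C; the island: 3M 3C)
6. 1 missionary and 1 cannibal ← the mainland.  (the mainland: 3M 3C; the island: 2M 2C)
7. 3 missionaries → the island.  (the mainland: 0M 3C; the island: 5M 2C)
8. 1 cannibal ← the mainland.  (the mainland: 0M 4C; the island: 5M 1C)
9. 2 cannibals → the island.  (the mainland: 0M 2C; the island: 5M 3C)
10. 1 cannibal ← the mainland.  (the mainland: 0M 3C; the island: 5M 2C)
11. 3 cannibals → the island.  (the mainland: 0M 0C; the island: 5M 5C)

11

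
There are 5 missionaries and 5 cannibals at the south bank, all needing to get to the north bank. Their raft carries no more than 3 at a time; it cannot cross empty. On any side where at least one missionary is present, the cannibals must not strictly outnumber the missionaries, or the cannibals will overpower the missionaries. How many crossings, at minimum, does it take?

11

Counting alone: each trip to the north bank takes at most 3 across and each return brings at least 1 back, so after t trips out (and t−1 returns) at most 3t − (t−1) of the 10 are across; that first reaches 10 at t = 5, so at least 9 crossings are needed.
The safety rule pushes this higher. Following every safe sequence of crossings, the most of the 10 that can be at the north bank as the raft arrives there on crossing 9 is 9 — never all 10.
So no plan with fewer than 11 crossings exists, and this one achieves 11:
1. 2 cannibals → the north bank.  (the south bank: 5M 3C; the north bank: 0M 2C)
2. 1 cannibal ← the south bank.  (the south bank: 5M 4C; the north bank: 0M 1C)
3. 3 cannibals → the north bank.  (the south bank: 5M 1C; the north bank: 0M 4C)
4. 1 cannibal ← the south bank.  (the south bank: 5M 2C; the north bank: 0M 3C)
5. 3 missionaries → the north bank.  (the south bank: 2M 2C; the north bank: 3M 3C)
6. 1 missionary and 1 cannibal ← the south bank.  (the south bank: 3M 3C; the north bank: 2M 2C)
7. 3 missionaries → the north bank.  (the south bank: 0M 3C; the north bank: 5M 2C)
8. 1 cannibal ← the south bank.  (the south bank: 0M 4C; the north bank: 5M 1C)
9. 2 cannibals → the north bank.  (the south bank: 0M 2C; the north bank: 5M 3C)
10. 1 cannibal ← the south bank.  (the south bank: 0M 3C; the north bank: 5M 2C)
11. 3 cannibals → the north bank.  (the south bank: 0M 0C; the north bank: 5M 5C)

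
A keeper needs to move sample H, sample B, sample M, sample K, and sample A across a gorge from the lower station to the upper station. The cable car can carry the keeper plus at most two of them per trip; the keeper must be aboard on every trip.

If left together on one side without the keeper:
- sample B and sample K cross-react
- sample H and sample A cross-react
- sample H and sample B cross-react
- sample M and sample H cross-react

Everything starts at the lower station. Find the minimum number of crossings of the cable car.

5

Counting alone: the keeper can take at most 2 across per trip to the upper station, so moving all 5 needs at least 3 loaded trips out, with a return between consecutive ones — at least 5 crossings.
The plan below uses exactly 5 crossings, so it is optimal:
1. Keeper goes to the upper station with sample B and sample H.  [the lower station: sample A, sample K, sample M | the upper station: sample B, sample H]
2. Keeper goes back to the lower station with sample H.  [the lower station: sample A, sample H, sample K, sample M | the upper station: sample B]
3. Keeper goes to the upper station with sample A and sample M.  [the lower station: sample H, sample K | the upper station: sample A, sample B, sample M]
4. Keeper goes back to the lower station alone.  [the lower station: sample H, sample K | the upper station: sample A, sample B, sample M]
5. Keeper goes to the upper station with sample H and sample K.  [the lower station: — | the upper station: sample A, sample B, sample H, sample K, sample M]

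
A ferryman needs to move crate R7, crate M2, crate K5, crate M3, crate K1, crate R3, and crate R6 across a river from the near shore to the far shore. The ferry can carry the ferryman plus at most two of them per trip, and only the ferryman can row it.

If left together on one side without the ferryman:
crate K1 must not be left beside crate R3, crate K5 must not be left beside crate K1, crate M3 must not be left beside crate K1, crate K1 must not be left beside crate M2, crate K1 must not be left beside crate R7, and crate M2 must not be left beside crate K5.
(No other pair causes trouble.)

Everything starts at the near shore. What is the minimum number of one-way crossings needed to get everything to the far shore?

Counting alone: the ferryman can take at most 2 across per trip to the far shore, so moving all 7 needs at least 4 loaded trips out, with a return between consecutive ones — at least 7 crossings.
The safety rule pushes this higher. Following every safe sequence of crossings, the most of the 7 that can be at the far shore as the ferry arrives there on crossings 7, 9 is 5, 6 respectively — never all 7.
So no plan with fewer than 11 crossings exists, and this one achieves 11:
1. Ferryman goes to the far shore with crate K1 and crate M2.
2. Ferryman goes back to the near shore with crate M2.
3. Ferryman goes to the far shore with crate M2 and crate R7.
4. Ferryman goes back to the near shore with crate K1.
5. Ferryman goes to the far shore with crate K1 and crate M3.
6. Ferryman goes back to the near shore with crate K1.
7. Ferryman goes to the far shore with crate K5 and crate R3.
8. Ferryman goes back to the near shore with crate M2.
9. Ferryman goes to the far shore with crate M2 and crate R6.
10. Ferryman goes back to the near shore with crate M2.
11. Ferryman goes to the far shore with crate K1 and crate M2.

11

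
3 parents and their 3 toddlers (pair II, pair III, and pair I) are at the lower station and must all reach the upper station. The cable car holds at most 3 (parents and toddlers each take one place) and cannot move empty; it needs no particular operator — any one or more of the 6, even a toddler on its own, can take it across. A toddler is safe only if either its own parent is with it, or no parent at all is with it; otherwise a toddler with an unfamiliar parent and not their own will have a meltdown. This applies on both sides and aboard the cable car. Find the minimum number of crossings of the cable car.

5

Counting alone: each trip to the upper station takes at most 3 across and each return brings at least 1 back, so after t trips out (and t−1 returns) at most 3t − (t−1) of the 6 are across; that first reaches 6 at t = 3, so at least 5 crossings are needed.
The plan below uses exactly 5 crossings, so it is optimal:
1. parent II and toddler II cross → the upper station.
2. parent II crosses ← the lower station.
3. parent I, parent II, and parent III cross → the upper station.
4. toddler II crosses ← the lower station.
5. toddler I, toddler II, and toddler III cross → the upper station.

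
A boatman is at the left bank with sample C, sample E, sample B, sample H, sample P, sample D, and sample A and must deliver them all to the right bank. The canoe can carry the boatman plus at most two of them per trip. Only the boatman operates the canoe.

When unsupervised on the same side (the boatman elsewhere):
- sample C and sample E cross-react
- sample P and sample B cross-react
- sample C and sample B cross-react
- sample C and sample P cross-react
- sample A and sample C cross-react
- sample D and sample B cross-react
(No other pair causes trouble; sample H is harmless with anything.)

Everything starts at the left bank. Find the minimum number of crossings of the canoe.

11

Counting alone: the boatman can take at most 2 across per trip to the right bank, so moving all 7 needs at least 4 loaded trips out, with a return between consecutive ones — at least 7 crossings.
The safety rule pushes this higher. Following every safe sequence of crossings, the most of the 7 that can be at the right bank as the canoe arrives there on crossings 7, 9 is 5, 6 respectively — never all 7.
So no plan with fewer than 11 crossings exists, and this one achieves 11:
1. Boatman goes to the right bank with sample B and sample C.
2. Boatman goes back to the left bank with sample C.
3. Boatman goes to the right bank with sample C and sample E.
4. Boatman goes back to the left bank with sample C.
5. Boatman goes to the right bank with sample C and sample H.
6. Boatman goes back to the left bank with sample C.
7. Boatman goes to the right bank with sample A and sample C.
8. Boatman goes back to the left bank with sample C.
9. Boatman goes to the right bank with sample D and sample P.
10. Boatman goes back to the left bank with sample B.
11. Boatman goes to the right bank with sample B and sample C.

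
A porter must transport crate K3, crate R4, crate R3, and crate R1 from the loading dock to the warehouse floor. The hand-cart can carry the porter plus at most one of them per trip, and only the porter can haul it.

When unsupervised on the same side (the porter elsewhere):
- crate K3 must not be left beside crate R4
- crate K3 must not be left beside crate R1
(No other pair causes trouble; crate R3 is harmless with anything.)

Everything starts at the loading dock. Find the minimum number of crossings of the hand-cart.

9

Counting alone: the porter can take at most 1 across per trip to the warehouse floor, so moving all 4 needs at least 4 loaded trips out, with a return between consecutive ones — at least 7 crossings.
The safety rule pushes this higher. Following every safe sequence of crossings, the most of the 4 that can be at the warehouse floor as the hand-cart arrives there on crossing 7 is 3 — never all 4.
So no plan with fewer than 9 crossings exists, and this one achieves 9:
1. Porter goes to the warehouse floor with crate K3.  [the loading dock: crate R1, crate R3, crate R4 | the warehouse floor: crate K3]
2. Porter goes back to the loading dock alone.  [the loading dock: crate R1, crate R3, crate R4 | the warehouse floor: crate K3]
3. Porter goes to the warehouse floor with crate R4.  [the loading dock: crate R1, crate R3 | the warehouse floor: crate K3, crate R4]
4. Porter goes back to the loading dock with crate K3.  [the loading dock: crate K3, crate R1, crate R3 | the warehouse floor: crate R4]
5. Porter goes to the warehouse floor with crate R1.  [the loading dock: crate K3, crate R3 | the warehouse floor: crate R1, crate R4]
6. Porter goes back to the loading dock alone.  [the loading dock: crate K3, crate R3 | the warehouse floor: crate R1, crate R4]
7. Porter goes to the warehouse floor with crate R3.  [the loading dock: crate K3 | the warehouse floor: crate R1, crate R3, crate R4]
8. Porter goes back to the loading dock alone.  [the loading dock: crate K3 | the warehouse floor: crate R1, crate R3, crate R4]
9. Porter goes to the warehouse floor with crate K3.  [the loading dock: — | the warehouse floor: crate K3, crate R1, crate R3, crate R4]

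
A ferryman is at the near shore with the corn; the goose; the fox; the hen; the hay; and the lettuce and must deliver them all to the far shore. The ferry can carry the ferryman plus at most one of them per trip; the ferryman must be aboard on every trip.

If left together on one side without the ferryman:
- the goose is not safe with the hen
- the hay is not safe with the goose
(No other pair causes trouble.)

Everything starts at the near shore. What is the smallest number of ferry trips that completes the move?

13

Counting alone: the ferryman can take at most 1 across per trip to the far shore, so moving all 6 needs at least 6 loaded trips out, with a return between consecutive ones — at least 11 crossings.
The safety rule pushes this higher. Following every safe sequence of crossings, the most of the 6 that can be at the far shore as the ferry arrives there on crossing 11 is 5 — never all 6.
So no plan with fewer than 13 crossings exists, and this one achieves 13:
1. Ferryman goes to the far shore with the goose.
2. Ferryman goes back to the near shore alone.
3. Ferryman goes to the far shore with the corn.
4. Ferryman goes back to the near shore alone.
5. Ferryman goes to the far shore with the fox.
6. Ferryman goes back to the near shore alone.
7. Ferryman goes to the far shore with the hen.
8. Ferryman goes back to the near shore with the goose.
9. Ferryman goes to the far shore with the hay.
10. Ferryman goes back to the near shore alone.
11. Ferryman goes to the far shore with the lettuce.
12. Ferryman goes back to the near shore alone.
13. Ferryman goes to the far shore with the goose.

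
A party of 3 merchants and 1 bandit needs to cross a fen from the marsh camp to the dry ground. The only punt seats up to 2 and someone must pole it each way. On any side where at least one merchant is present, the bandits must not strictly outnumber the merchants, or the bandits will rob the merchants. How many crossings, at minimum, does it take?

5

Counting alone: each trip to the dry ground takes at most 2 across and each return brings at least 1 back, so after t trips out (and t−1 returns) at most 2t − (t−1) of the 4 are across; that first reaches 4 at t = 3, so at least 5 crossings are needed.
The plan below uses exactly 5 crossings, so it is optimal:
1. 1 merchant and 1 bandit → the dry ground.  (the marsh camp: 2M 0B; the dry ground: 1M 1B)
2. 1 bandit ← the marsh camp.  (the marsh camp: 2M 1B; the dry ground: 1M 0B)
3. 1 merchant and 1 bandit → the dry ground.  (the marsh camp: 1M 0B; the dry ground: 2M 1B)
4. 1 bandit ← the marsh camp.  (the marsh camp: 1M 1B; the dry ground: 2M 0B)
5. 1 merchant and 1 bandit → the dry ground.  (the marsh camp: 0M 0B; the dry ground: 3M 1B)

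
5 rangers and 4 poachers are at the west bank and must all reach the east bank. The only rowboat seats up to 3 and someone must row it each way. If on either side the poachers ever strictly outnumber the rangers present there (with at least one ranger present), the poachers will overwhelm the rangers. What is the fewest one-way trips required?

7

Counting alone: each trip to the east bank takes at most 3 across and each return brings at least 1 back, so after t trips out (and t−1 returns) at most 3t − (t−1) of the 9 are across; that first reaches 9 at t = 4, so at least 7 crossings are needed.
The plan below uses exactly 7 crossings, so it is optimal:
1. 3 poachers → the east bank.  (the west bank: 5R 1P; the east bank: 0R 3P)
2. 1 poacher ← the west bank.  (the west bank: 5R 2P; the east bank: 0R 2P)
3. 3 rangers → the east bank.  (the west bank: 2R 2P; the east bank: 3R 2P)
4. 1 ranger ← the west bank.  (the west bank: 3R 2P; the east bank: 2R 2P)
5. 2 rangers and 1 poacher → the east bank.  (the west bank: 1R 1P; the east bank: 4R 3P)
6. 1 ranger ← the west bank.  (the west bank: 2R 1P; the east bank: 3R 3P)
7. 2 rangers and 1 poacher → the east bank.  (the west bank: 0R 0P; the east bank: 5R 4P)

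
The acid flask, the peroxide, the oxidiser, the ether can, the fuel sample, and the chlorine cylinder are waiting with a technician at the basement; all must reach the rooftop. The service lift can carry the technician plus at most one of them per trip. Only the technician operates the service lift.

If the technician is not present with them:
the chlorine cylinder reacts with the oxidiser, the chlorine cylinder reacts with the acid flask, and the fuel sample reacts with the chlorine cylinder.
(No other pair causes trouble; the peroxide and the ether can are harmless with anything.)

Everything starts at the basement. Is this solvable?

No

Following every safe sequence of crossings from the start, the most of the 6 that can be at the rooftop as the service lift arrives there on crossings 1, 3, 5, 7 is 1, 2, 3, 4 respectively; the best ever achieved is 4 of 6.
From crossing 9 on, no configuration arises that was not already reachable earlier: only 36 distinct safe configurations (who is on which side, and where the service lift is) can ever be reached, none of them has everyone across, and every continuation just revisits them. So no valid plan exists.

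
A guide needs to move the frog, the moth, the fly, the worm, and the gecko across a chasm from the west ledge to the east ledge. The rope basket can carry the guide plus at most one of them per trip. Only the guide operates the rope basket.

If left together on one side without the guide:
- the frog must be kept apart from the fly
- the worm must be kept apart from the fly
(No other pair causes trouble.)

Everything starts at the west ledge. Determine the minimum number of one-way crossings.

Counting alone: the guide can take at most 1 across per trip to the east ledge, so moving all 5 needs at least 5 loaded trips out, with a return between consecutive ones — at least 9 crossings.
The safety rule pushes this higher. Following every safe sequence of crossings, the most of the 5 that can be at the east ledge as the rope basket arrives there on crossing 9 is 4 — never all 5.
So no plan with fewer than 11 crossings exists, and this one achieves 11:
1. Guide goes to the east ledge with the fly.  [the west ledge: the frog, the gecko, the moth, the worm | the east ledge: the fly]
2. Guide goes back to the west ledge alone.  [the west ledge: the frog, the gecko, the moth, the worm | the east ledge: the fly]
3. Guide goes to the east ledge with the frog.  [the west ledge: the gecko, the moth, the worm | the east ledge: the fly, the frog]
4. Guide goes back to the west ledge with the fly.  [the west ledge: the fly, the gecko, the moth, the worm | the east ledge: the frog]
5. Guide goes to the east ledge with the worm.  [the west ledge: the fly, the gecko, the moth | the east ledge: the frog, the worm]
6. Guide goes back to the west ledge alone.  [the west ledge: the fly, the gecko, the moth | the east ledge: the frog, the worm]
7. Guide goes to the east ledge with the moth.  [the west ledge: the fly, the gecko | the east ledge: the frog, the moth, the worm]
8. Guide goes back to the west ledge alone.  [the west ledge: the fly, the gecko | the east ledge: the frog, the moth, the worm]
9. Guide goes to the east ledge with the gecko.  [the west ledge: the fly | the east ledge: the frog, the gecko, the moth, the worm]
10. Guide goes back to the west ledge alone.  [the west ledge: the fly | the east ledge: the frog, the gecko, the moth, the worm]
11. Guide goes to the east ledge with the fly.  [the west ledge: — | the east ledge: the fly, the frog, the gecko, the moth, the worm]

11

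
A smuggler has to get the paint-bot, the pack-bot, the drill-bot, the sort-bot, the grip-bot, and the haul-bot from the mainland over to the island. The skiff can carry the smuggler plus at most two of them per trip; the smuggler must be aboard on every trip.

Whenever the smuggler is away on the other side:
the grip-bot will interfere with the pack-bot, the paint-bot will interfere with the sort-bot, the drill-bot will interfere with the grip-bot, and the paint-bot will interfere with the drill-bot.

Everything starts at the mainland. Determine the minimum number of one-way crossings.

Counting alone: the smuggler can take at most 2 across per trip to the island, so moving all 6 needs at least 3 loaded trips out, with a return between consecutive ones — at least 5 crossings.
The safety rule pushes this higher. Following every safe sequence of crossings, the most of the 6 that can be at the island as the skiff arrives there on crossing 5 is 5 — never all 6.
So no plan with fewer than 7 crossings exists, and this one achieves 7:
1. Smuggler goes to the island with the grip-bot and the paint-bot.  [the mainland: the drill-bot, the haul-bot, the pack-bot, the sort-bot | the island: the grip-bot, the paint-bot]
2. Smuggler goes back to the mainland alone.  [the mainland: the drill-bot, the haul-bot, the pack-bot, the sort-bot | the island: the grip-bot, the paint-bot]
3. Smuggler goes to the island with the drill-bot and the pack-bot.  [the mainland: the haul-bot, the sort-bot | the island: the drill-bot, the grip-bot, the pack-bot, the paint-bot]
4. Smuggler goes back to the mainland with the grip-bot and the paint-bot.  [the mainland: the grip-bot, the haul-bot, the paint-bot, the sort-bot | the island: the drill-bot, the pack-bot]
5. Smuggler goes to the island with the haul-bot and the sort-bot.  [the mainland: the grip-bot, the paint-bot | the island: the drill-bot, the haul-bot, the pack-bot, the sort-bot]
6. Smuggler goes back to the mainland alone.  [the mainland: the grip-bot, the paint-bot | the island: the drill-bot, the haul-bot, the pack-bot, the sort-bot]
7. Smuggler goes to the island with the grip-bot and the paint-bot.  [the mainland: — | the island: the drill-bot, the grip-bot, the haul-bot, the pack-bot, the paint-bot, the sort-bot]

7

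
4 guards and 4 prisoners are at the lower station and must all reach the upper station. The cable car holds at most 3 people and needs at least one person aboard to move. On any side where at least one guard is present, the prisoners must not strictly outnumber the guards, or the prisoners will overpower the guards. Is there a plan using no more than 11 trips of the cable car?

Yes — this plan uses 9 crossings (≤ 11):
1. 2 prisoners → the upper station.  (the lower station: 4G 2P; the upper station: 0G 2P)
2. 1 prisoner ← the lower station.  (the lower station: 4G 3P; the upper station: 0G 1P)
3. 3 prisoners → the upper station.  (the lower station: 4G 0P; the upper station: 0G 4P)
4. 1 prisoner ← the lower station.  (the lower station: 4G 1P; the upper station: 0G 3P)
5. 3 guards → the upper station.  (the lower station: 1G 1P; the upper station: 3G 3P)
6. 1 guard and 1 prisoner ← the lower station.  (the lower station: 2G 2P; the upper station: 2G 2P)
7. 2 guards → the upper station.  (the lower station: 0G 2P; the upper station: 4G 2P)
8. 1 prisoner ← the lower station.  (the lower station: 0G 3P; the upper station: 4G 1P)
9. 3 prisoners → the upper station.  (the lower station: 0G 0P; the upper station: 4G 4P)

Yes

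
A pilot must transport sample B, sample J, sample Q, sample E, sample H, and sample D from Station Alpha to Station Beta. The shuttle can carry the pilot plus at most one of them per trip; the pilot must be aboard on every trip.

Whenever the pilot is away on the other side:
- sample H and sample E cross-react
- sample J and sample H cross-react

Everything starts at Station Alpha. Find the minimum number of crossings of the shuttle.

13

Counting alone: the pilot can take at most 1 across per trip to Station Beta, so moving all 6 needs at least 6 loaded trips out, with a return between consecutive ones — at least 11 crossings.
The safety rule pushes this higher. Following every safe sequence of crossings, the most of the 6 that can be at Station Beta as the shuttle arrives there on crossing 11 is 5 — never all 6.
So no plan with fewer than 13 crossings exists, and this one achieves 13:
1. Pilot goes to Station Beta with sample H.
2. Pilot goes back to Station Alpha alone.
3. Pilot goes to Station Beta with sample B.
4. Pilot goes back to Station Alpha alone.
5. Pilot goes to Station Beta with sample J.
6. Pilot goes back to Station Alpha with sample H.
7. Pilot goes to Station Beta with sample E.
8. Pilot goes back to Station Alpha alone.
9. Pilot goes to Station Beta with sample Q.
10. Pilot goes back to Station Alpha alone.
11. Pilot goes to Station Beta with sample D.
12. Pilot goes back to Station Alpha alone.
13. Pilot goes to Station Beta with sample H.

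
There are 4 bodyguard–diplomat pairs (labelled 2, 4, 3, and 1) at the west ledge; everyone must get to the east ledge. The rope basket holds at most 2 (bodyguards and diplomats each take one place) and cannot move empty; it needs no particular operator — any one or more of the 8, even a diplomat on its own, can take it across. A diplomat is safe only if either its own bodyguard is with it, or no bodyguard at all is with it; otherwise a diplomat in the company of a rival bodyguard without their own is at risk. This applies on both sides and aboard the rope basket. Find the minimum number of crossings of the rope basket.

Following every safe sequence of crossings from the start, the most of the 8 that can be at the east ledge as the rope basket arrives there on crossings 1, 3, 5 is 2, 3, 4 respectively; the best ever achieved is 4 of 8.
From crossing 7 on, no configuration arises that was not already reachable earlier: only 44 distinct safe configurations (who is on which side, and where the rope basket is) can ever be reached, none of them has everyone across, and every continuation just revisits them. So no valid plan exists.

impossible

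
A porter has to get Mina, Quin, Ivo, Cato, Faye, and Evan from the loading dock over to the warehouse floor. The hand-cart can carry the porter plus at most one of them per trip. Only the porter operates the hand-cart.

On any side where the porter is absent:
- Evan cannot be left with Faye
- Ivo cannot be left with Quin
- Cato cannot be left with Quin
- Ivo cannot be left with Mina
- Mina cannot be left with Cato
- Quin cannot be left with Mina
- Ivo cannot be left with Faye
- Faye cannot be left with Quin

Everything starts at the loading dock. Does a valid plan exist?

No

Whatever the first load, the items left behind include a forbidden pair without the porter. No opening move is safe, so no plan exists.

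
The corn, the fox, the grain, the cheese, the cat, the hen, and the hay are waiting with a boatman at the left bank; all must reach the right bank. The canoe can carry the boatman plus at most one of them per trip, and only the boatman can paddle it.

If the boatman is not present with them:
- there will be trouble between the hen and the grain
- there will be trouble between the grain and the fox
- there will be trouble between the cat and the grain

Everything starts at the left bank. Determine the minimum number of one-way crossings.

impossible

Following every safe sequence of crossings from the start, the most of the 7 that can be at the right bank as the canoe arrives there on crossings 1, 3, 5, 7, 9 is 1, 2, 3, 4, 5 respectively; the best ever achieved is 5 of 7.
From crossing 11 on, no configuration arises that was not already reachable earlier: only 72 distinct safe configurations (who is on which side, and where the canoe is) can ever be reached, none of them has everyone across, and every continuation just revisits them. So no valid plan exists.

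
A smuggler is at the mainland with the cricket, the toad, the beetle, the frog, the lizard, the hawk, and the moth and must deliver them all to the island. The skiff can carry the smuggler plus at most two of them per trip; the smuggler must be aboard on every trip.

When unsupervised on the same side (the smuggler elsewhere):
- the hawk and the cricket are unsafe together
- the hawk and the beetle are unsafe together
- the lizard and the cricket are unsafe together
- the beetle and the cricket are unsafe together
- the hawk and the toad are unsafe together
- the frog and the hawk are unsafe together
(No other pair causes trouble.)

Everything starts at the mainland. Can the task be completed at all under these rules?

Yes

1. Smuggler goes to the island with the cricket and the hawk.
2. Smuggler goes back to the mainland with the cricket.
3. Smuggler goes to the island with the cricket and the toad.
4. Smuggler goes back to the mainland with the hawk.
5. Smuggler goes to the island with the beetle and the frog.
6. Smuggler goes back to the mainland with the cricket.
7. Smuggler goes to the island with the cricket and the lizard.
8. Smuggler goes back to the mainland with the cricket.
9. Smuggler goes to the island with the cricket and the moth.
10. Smuggler goes back to the mainland with the cricket.
11. Smuggler goes to the island with the cricket and the hawk.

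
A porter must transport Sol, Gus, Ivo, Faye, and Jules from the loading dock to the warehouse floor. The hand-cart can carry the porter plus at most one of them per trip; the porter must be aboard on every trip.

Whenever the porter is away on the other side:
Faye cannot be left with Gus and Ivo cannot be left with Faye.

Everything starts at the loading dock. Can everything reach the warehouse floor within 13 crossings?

Yes — this plan uses 11 crossings (≤ 13):
1. Porter goes to the warehouse floor with Faye.
2. Porter goes back to the loading dock alone.
3. Porter goes to the warehouse floor with Sol.
4. Porter goes back to the loading dock alone.
5. Porter goes to the warehouse floor with Gus.
6. Porter goes back to the loading dock with Faye.
7. Porter goes to the warehouse floor with Ivo.
8. Porter goes back to the loading dock alone.
9. Porter goes to the warehouse floor with Jules.
10. Porter goes back to the loading dock alone.
11. Porter goes to the warehouse floor with Faye.

Yes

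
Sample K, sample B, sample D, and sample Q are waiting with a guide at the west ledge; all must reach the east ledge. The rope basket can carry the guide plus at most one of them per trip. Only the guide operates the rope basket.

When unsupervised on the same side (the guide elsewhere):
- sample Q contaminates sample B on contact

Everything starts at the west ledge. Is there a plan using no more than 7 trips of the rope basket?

Yes

Yes — this plan uses 7 crossings (≤ 7):
1. Guide goes to the east ledge with sample B.  [the west ledge: sample D, sample K, sample Q | the east ledge: sample B]
2. Guide goes back to the west ledge alone.  [the west ledge: sample D, sample K, sample Q | the east ledge: sample B]
3. Guide goes to the east ledge with sample K.  [the west ledge: sample D, sample Q | the east ledge: sample B, sample K]
4. Guide goes back to the west ledge alone.  [the west ledge: sample D, sample Q | the east ledge: sample B, sample K]
5. Guide goes to the east ledge with sample D.  [the west ledge: sample Q | the east ledge: sample B, sample D, sample K]
6. Guide goes back to the west ledge alone.  [the west ledge: sample Q | the east ledge: sample B, sample D, sample K]
7. Guide goes to the east ledge with sample Q.  [the west ledge: — | the east ledge: sample B, sample D, sample K, sample Q]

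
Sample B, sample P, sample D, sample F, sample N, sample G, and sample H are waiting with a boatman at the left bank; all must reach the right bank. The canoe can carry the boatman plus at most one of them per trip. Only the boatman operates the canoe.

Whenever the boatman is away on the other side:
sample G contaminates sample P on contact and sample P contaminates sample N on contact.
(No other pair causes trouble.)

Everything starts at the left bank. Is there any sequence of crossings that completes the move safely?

Yes

1. Boatman goes to the right bank with sample P.  [the left bank: sample B, sample D, sample F, sample G, sample H, sample N | the right bank: sample P]
2. Boatman goes back to the left bank alone.  [the left bank: sample B, sample D, sample F, sample G, sample H, sample N | the right bank: sample P]
3. Boatman goes to the right bank with sample B.  [the left bank: sample D, sample F, sample G, sample H, sample N | the right bank: sample B, sample P]
4. Boatman goes back to the left bank alone.  [the left bank: sample D, sample F, sample G, sample H, sample N | the right bank: sample B, sample P]
5. Boatman goes to the right bank with sample D.  [the left bank: sample F, sample G, sample H, sample N | the right bank: sample B, sample D, sample P]
6. Boatman goes back to the left bank alone.  [the left bank: sample F, sample G, sample H, sample N | the right bank: sample B, sample D, sample P]
7. Boatman goes to the right bank with sample F.  [the left bank: sample G, sample H, sample N | the right bank: sample B, sample D, sample F, sample P]
8. Boatman goes back to the left bank alone.  [the left bank: sample G, sample H, sample N | the right bank: sample B, sample D, sample F, sample P]
9. Boatman goes to the right bank with sample N.  [the left bank: sample G, sample H | the right bank: sample B, sample D, sample F, sample N, sample P]
10. Boatman goes back to the left bank with sample P.  [the left bank: sample G, sample H, sample P | the right bank: sample B, sample D, sample F, sample N]
11. Boatman goes to the right bank with sample G.  [the left bank: sample H, sample P | the right bank: sample B, sample D, sample F, sample G, sample N]
12. Boatman goes back to the left bank alone.  [the left bank: sample H, sample P | the right bank: sample B, sample D, sample F, sample G, sample N]
13. Boatman goes to the right bank with sample H.  [the left bank: sample P | the right bank: sample B, sample D, sample F, sample G, sample H, sample N]
14. Boatman goes back to the left bank alone.  [the left bank: sample P | the right bank: sample B, sample D, sample F, sample G, sample H, sample N]
15. Boatman goes to the right bank with sample P.  [the left bank: — | the right bank: sample B, sample D, sample F, sample G, sample H, sample N, sample P]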